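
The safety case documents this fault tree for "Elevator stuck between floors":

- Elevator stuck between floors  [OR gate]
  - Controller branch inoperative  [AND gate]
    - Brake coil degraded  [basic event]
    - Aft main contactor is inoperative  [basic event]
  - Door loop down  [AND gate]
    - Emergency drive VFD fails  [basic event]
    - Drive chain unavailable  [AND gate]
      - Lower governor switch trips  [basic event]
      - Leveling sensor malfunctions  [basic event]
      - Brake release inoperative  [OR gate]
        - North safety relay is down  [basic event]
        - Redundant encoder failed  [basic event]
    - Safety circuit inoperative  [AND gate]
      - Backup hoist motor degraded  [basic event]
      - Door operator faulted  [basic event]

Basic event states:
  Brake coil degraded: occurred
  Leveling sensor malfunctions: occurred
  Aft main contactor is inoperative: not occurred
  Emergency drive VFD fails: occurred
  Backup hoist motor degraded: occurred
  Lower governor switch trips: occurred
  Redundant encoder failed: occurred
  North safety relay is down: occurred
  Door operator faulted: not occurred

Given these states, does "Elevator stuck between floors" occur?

No

Controller branch inoperative [AND]: Brake coil degraded=occurs, Aft main contactor is inoperative=not → not all inputs occur → does not occur.
Brake release inoperative [OR]: North safety relay is down=occurs, Redundant encoder failed=occurs → at least one input occurs → occurs.
Drive chain unavailable [AND]: Lower governor switch trips=occurs, Leveling sensor malfunctions=occurs, Brake release inoperative=occurs → all inputs occur → occurs.
Safety circuit inoperative [AND]: Backup hoist motor degraded=occurs, Door operator faulted=not → not all inputs occur → does not occur.
Door loop down [AND]: Emergency drive VFD fails=occurs, Drive chain unavailable=occurs, Safety circuit inoperative=not → not all inputs occur → does not occur.
Elevator stuck between floors [OR]: Controller branch inoperative=not, Door loop down=not → no input occurs → does not occur.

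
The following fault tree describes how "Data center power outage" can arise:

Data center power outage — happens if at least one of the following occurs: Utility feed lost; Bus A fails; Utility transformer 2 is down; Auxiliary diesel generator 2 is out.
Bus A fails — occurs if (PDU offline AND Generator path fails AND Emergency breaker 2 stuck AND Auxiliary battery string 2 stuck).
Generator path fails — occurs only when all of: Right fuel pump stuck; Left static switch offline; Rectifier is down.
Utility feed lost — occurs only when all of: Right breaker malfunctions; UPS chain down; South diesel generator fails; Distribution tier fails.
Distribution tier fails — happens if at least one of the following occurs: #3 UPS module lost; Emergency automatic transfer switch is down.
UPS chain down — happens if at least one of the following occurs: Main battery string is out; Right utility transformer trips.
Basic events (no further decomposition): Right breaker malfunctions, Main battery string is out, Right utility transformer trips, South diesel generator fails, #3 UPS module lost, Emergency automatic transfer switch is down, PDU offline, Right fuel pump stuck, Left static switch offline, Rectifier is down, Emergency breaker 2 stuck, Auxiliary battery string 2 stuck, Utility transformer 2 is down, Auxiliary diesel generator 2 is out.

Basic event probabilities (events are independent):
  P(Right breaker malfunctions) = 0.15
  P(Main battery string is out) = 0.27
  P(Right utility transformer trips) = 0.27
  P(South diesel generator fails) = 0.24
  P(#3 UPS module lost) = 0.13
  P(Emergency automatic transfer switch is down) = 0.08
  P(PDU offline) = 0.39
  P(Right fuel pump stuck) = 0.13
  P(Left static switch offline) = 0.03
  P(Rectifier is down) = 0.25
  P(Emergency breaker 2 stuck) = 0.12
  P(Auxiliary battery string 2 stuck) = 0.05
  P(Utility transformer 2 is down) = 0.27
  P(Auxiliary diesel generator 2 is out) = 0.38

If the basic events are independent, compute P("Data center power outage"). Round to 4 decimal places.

0.5489

P(UPS chain down) [OR] = 1 − (1−0.27) × (1−0.27) = 0.467100
P(Distribution tier fails) [OR] = 1 − (1−0.13) × (1−0.08) = 0.199600
P(Utility feed lost) [AND] = 0.15 × 0.467100 × 0.24 × 0.199600 = 0.003356
P(Generator path fails) [AND] = 0.13 × 0.03 × 0.25 = 0.000975
P(Bus A fails) [AND] = 0.39 × 0.000975 × 0.12 × 0.05 = 0.000002
P(Data center power outage) [OR] = 1 − (1−0.003356) × (1−0.000002) × (1−0.27) × (1−0.38) = 0.548920
Rounded to 4 decimal places: P(Data center power outage) ≈ 0.5489.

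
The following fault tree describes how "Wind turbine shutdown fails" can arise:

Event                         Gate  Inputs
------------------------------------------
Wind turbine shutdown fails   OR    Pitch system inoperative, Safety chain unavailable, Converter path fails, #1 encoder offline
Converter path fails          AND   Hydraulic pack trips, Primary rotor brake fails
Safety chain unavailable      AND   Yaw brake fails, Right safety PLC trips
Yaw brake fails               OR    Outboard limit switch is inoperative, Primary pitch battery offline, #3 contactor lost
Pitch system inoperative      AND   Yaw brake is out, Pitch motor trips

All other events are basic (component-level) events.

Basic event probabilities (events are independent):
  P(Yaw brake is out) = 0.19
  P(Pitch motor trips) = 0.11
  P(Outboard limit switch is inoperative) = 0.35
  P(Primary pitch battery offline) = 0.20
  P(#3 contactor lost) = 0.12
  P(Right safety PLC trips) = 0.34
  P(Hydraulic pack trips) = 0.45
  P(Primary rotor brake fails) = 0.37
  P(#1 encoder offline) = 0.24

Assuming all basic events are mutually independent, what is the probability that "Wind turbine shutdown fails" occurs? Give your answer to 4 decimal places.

P(Pitch system inoperative) [AND] = 0.19 × 0.11 = 0.020900
P(Yaw brake fails) [OR] = 1 − (1−0.35) × (1−0.20) × (1−0.12) = 0.542400
P(Safety chain unavailable) [AND] = 0.542400 × 0.34 = 0.184416
P(Converter path fails) [AND] = 0.45 × 0.37 = 0.166500
P(Wind turbine shutdown fails) [OR] = 1 − (1−0.020900) × (1−0.184416) × (1−0.166500) × (1−0.24) = 0.494158
Rounded to 4 decimal places: P(Wind turbine shutdown fails) ≈ 0.4942.

0.4942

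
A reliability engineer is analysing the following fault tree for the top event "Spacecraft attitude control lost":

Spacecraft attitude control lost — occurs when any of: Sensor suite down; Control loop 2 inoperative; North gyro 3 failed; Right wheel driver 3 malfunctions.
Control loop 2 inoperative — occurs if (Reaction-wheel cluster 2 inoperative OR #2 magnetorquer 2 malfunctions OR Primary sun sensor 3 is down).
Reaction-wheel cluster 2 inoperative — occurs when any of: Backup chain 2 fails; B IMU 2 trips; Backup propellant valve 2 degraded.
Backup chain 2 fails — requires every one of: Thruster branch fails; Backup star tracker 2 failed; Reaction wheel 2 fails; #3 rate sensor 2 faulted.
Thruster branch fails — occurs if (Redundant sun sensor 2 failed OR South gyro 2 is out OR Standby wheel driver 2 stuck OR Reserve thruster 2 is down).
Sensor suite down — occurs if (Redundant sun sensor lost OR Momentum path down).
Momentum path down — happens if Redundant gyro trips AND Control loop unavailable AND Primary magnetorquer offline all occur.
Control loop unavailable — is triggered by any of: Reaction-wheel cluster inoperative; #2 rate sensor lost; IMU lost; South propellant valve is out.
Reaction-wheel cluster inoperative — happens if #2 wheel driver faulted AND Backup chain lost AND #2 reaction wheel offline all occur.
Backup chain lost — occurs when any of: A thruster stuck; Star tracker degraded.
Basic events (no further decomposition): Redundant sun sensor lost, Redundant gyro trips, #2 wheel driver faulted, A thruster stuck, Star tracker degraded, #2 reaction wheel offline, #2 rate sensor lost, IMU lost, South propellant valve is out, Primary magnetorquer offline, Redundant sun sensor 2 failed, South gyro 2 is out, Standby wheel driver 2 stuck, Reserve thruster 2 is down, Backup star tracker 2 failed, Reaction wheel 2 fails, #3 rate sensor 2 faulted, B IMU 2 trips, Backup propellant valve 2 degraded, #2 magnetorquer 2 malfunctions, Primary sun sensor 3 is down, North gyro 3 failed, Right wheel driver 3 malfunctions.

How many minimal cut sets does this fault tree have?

Backup chain lost [OR]: union of children's cut sets → 2 cut set(s).
Reaction-wheel cluster inoperative [AND]: one cut set from each child combined → 1 × 2 × 1 = 2 cut set(s).
Control loop unavailable [OR]: union of children's cut sets → 5 cut set(s).
Momentum path down [AND]: one cut set from each child combined → 1 × 5 × 1 = 5 cut set(s).
Sensor suite down [OR]: union of children's cut sets → 6 cut set(s).
Thruster branch fails [OR]: union of children's cut sets → 4 cut set(s).
Backup chain 2 fails [AND]: one cut set from each child combined → 4 × 1 × 1 × 1 = 4 cut set(s).
Reaction-wheel cluster 2 inoperative [OR]: union of children's cut sets → 6 cut set(s).
Control loop 2 inoperative [OR]: union of children's cut sets → 8 cut set(s).
Spacecraft attitude control lost [OR]: union of children's cut sets → 16 cut set(s).

16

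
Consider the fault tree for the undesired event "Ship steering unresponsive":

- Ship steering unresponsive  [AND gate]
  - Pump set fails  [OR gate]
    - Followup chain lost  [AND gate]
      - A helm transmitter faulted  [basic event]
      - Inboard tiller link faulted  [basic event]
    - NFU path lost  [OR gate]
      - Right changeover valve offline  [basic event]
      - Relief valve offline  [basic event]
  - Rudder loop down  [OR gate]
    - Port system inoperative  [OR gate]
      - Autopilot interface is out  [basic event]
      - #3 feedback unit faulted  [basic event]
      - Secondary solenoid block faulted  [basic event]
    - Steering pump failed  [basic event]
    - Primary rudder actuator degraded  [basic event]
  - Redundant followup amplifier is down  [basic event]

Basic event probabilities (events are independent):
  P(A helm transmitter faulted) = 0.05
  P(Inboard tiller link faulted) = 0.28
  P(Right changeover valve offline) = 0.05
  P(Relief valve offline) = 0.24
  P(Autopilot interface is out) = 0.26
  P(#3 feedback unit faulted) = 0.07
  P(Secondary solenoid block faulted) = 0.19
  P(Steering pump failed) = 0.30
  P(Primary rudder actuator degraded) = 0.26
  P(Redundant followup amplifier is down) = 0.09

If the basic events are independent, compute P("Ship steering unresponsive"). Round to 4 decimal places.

0.0184

P(Followup chain lost) [AND] = 0.05 × 0.28 = 0.014000
P(NFU path lost) [OR] = 1 − (1−0.05) × (1−0.24) = 0.278000
P(Pump set fails) [OR] = 1 − (1−0.014000) × (1−0.278000) = 0.288108
P(Port system inoperative) [OR] = 1 − (1−0.26) × (1−0.07) × (1−0.19) = 0.442558
P(Rudder loop down) [OR] = 1 − (1−0.442558) × (1−0.30) × (1−0.26) = 0.711245
P(Ship steering unresponsive) [AND] = 0.288108 × 0.711245 × 0.09 = 0.018442
Rounded to 4 decimal places: P(Ship steering unresponsive) ≈ 0.0184.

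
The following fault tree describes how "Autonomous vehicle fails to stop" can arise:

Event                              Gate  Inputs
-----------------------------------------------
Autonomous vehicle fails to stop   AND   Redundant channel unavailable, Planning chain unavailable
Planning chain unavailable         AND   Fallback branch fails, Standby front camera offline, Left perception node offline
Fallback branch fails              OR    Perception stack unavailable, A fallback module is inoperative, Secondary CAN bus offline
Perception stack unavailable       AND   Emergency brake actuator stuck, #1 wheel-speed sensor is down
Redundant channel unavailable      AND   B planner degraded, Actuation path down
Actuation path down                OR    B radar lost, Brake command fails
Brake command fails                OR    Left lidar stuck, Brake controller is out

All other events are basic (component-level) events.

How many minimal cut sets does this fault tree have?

9

Brake command fails [OR]: union of children's cut sets → 2 cut set(s).
Actuation path down [OR]: union of children's cut sets → 3 cut set(s).
Redundant channel unavailable [AND]: one cut set from each child combined → 1 × 3 = 3 cut set(s).
Perception stack unavailable [AND]: one cut set from each child combined → 1 × 1 = 1 cut set(s).
Fallback branch fails [OR]: union of children's cut sets → 3 cut set(s).
Planning chain unavailable [AND]: one cut set from each child combined → 3 × 1 × 1 = 3 cut set(s).
Autonomous vehicle fails to stop [AND]: one cut set from each child combined → 3 × 3 = 9 cut set(s).
Minimal cut sets: {#1 wheel-speed sensor is down, B planner degraded, B radar lost, Emergency brake actuator stuck, Left perception node offline, Standby front camera offline}; {A fallback module is inoperative, B planner degraded, B radar lost, Left perception node offline, Standby front camera offline}; {B planner degraded, B radar lost, Left perception node offline, Secondary CAN bus offline, Standby front camera offline}; {#1 wheel-speed sensor is down, B planner degraded, Emergency brake actuator stuck, Left lidar stuck, Left perception node offline, Standby front camera offline}; {A fallback module is inoperative, B planner degraded, Left lidar stuck, Left perception node offline, Standby front camera offline}; {B planner degraded, Left lidar stuck, Left perception node offline, Secondary CAN bus offline, Standby front camera offline}; {#1 wheel-speed sensor is down, B planner degraded, Brake controller is out, Emergency brake actuator stuck, Left perception node offline, Standby front camera offline}; {A fallback module is inoperative, B planner degraded, Brake controller is out, Left perception node offline, Standby front camera offline}; {B planner degraded, Brake controller is out, Left perception node offline, Secondary CAN bus offline, Standby front camera offline}.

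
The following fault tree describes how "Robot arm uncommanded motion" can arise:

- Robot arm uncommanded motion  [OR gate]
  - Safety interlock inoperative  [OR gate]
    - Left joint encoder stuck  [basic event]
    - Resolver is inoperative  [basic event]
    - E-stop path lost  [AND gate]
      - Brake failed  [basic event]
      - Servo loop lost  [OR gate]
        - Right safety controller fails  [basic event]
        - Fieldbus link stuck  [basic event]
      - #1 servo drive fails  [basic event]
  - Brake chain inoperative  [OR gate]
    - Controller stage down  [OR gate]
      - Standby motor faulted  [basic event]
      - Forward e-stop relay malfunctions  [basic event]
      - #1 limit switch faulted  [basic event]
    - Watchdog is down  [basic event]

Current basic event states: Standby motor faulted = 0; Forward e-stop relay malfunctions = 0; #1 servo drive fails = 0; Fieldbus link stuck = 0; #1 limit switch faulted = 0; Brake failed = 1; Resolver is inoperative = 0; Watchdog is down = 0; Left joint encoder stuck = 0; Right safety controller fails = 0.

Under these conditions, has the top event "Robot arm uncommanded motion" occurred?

No

Servo loop lost [OR]: Right safety controller fails=not, Fieldbus link stuck=not → no input occurs → does not occur.
E-stop path lost [AND]: Brake failed=occurs, Servo loop lost=not, #1 servo drive fails=not → not all inputs occur → does not occur.
Safety interlock inoperative [OR]: Left joint encoder stuck=not, Resolver is inoperative=not, E-stop path lost=not → no input occurs → does not occur.
Controller stage down [OR]: Standby motor faulted=not, Forward e-stop relay malfunctions=not, #1 limit switch faulted=not → no input occurs → does not occur.
Brake chain inoperative [OR]: Controller stage down=not, Watchdog is down=not → no input occurs → does not occur.
Robot arm uncommanded motion [OR]: Safety interlock inoperative=not, Brake chain inoperative=not → no input occurs → does not occur.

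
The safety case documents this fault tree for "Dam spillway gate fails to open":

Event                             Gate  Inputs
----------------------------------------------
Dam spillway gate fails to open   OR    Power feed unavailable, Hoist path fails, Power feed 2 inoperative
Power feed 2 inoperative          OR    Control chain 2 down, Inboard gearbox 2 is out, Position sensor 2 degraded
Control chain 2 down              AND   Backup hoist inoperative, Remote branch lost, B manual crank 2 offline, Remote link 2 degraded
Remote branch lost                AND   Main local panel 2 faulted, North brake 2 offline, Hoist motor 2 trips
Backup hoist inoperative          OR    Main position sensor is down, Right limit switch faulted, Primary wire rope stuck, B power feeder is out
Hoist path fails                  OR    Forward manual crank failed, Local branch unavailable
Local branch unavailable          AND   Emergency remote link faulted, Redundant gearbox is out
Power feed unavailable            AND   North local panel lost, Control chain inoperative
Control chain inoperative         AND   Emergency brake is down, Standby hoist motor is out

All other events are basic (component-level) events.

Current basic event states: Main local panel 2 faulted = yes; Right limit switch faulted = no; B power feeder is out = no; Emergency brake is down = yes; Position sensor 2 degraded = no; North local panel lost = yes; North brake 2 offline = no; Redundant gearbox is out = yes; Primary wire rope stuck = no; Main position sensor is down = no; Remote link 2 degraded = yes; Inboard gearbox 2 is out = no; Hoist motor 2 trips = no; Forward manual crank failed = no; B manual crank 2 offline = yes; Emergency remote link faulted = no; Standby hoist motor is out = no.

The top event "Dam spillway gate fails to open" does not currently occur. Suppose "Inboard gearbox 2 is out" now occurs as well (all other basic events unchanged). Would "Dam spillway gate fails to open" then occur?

Counterfactual: set "Inboard gearbox 2 is out" to occurred.
Control chain inoperative [AND]: Emergency brake is down=occurs, Standby hoist motor is out=not → not all inputs occur → does not occur.
Power feed unavailable [AND]: North local panel lost=occurs, Control chain inoperative=not → not all inputs occur → does not occur.
Local branch unavailable [AND]: Emergency remote link faulted=not, Redundant gearbox is out=occurs → not all inputs occur → does not occur.
Hoist path fails [OR]: Forward manual crank failed=not, Local branch unavailable=not → no input occurs → does not occur.
Backup hoist inoperative [OR]: Main position sensor is down=not, Right limit switch faulted=not, Primary wire rope stuck=not, B power feeder is out=not → no input occurs → does not occur.
Remote branch lost [AND]: Main local panel 2 faulted=occurs, North brake 2 offline=not, Hoist motor 2 trips=not → not all inputs occur → does not occur.
Control chain 2 down [AND]: Backup hoist inoperative=not, Remote branch lost=not, B manual crank 2 offline=occurs, Remote link 2 degraded=occurs → not all inputs occur → does not occur.
Power feed 2 inoperative [OR]: Control chain 2 down=not, Inboard gearbox 2 is out=occurs, Position sensor 2 degraded=not → at least one input occurs → occurs.
Dam spillway gate fails to open [OR]: Power feed unavailable=not, Hoist path fails=not, Power feed 2 inoperative=occurs → at least one input occurs → occurs.

Yes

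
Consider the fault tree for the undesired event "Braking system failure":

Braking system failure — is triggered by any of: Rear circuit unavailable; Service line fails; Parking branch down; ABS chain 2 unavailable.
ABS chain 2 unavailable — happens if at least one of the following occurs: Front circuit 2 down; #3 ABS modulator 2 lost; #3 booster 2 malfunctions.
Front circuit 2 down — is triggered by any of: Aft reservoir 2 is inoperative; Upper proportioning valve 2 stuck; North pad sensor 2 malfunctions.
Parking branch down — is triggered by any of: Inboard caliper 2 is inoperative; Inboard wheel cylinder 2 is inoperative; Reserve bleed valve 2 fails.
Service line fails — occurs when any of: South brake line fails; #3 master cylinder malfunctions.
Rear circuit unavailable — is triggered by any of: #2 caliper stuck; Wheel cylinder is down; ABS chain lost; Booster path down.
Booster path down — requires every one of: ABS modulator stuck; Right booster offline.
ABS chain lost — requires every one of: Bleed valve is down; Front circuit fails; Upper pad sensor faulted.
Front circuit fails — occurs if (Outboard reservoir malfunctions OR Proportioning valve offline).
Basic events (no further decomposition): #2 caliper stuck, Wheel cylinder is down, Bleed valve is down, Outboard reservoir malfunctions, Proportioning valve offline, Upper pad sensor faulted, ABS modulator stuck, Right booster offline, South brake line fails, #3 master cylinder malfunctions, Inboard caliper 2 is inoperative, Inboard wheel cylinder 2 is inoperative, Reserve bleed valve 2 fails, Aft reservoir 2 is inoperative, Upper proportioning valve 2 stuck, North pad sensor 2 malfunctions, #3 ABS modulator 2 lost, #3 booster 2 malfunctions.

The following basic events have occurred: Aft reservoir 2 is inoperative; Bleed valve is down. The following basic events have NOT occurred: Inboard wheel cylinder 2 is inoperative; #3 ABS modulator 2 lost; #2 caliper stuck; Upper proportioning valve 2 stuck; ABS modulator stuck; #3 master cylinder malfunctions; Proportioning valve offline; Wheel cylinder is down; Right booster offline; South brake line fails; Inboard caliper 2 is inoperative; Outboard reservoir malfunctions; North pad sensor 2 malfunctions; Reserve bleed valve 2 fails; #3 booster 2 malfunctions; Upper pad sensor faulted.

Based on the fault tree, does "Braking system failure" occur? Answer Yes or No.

Front circuit fails [OR]: Outboard reservoir malfunctions=not, Proportioning valve offline=not → no input occurs → does not occur.
ABS chain lost [AND]: Bleed valve is down=occurs, Front circuit fails=not, Upper pad sensor faulted=not → not all inputs occur → does not occur.
Booster path down [AND]: ABS modulator stuck=not, Right booster offline=not → not all inputs occur → does not occur.
Rear circuit unavailable [OR]: #2 caliper stuck=not, Wheel cylinder is down=not, ABS chain lost=not, Booster path down=not → no input occurs → does not occur.
Service line fails [OR]: South brake line fails=not, #3 master cylinder malfunctions=not → no input occurs → does not occur.
Parking branch down [OR]: Inboard caliper 2 is inoperative=not, Inboard wheel cylinder 2 is inoperative=not, Reserve bleed valve 2 fails=not → no input occurs → does not occur.
Front circuit 2 down [OR]: Aft reservoir 2 is inoperative=occurs, Upper proportioning valve 2 stuck=not, North pad sensor 2 malfunctions=not → at least one input occurs → occurs.
ABS chain 2 unavailable [OR]: Front circuit 2 down=occurs, #3 ABS modulator 2 lost=not, #3 booster 2 malfunctions=not → at least one input occurs → occurs.
Braking system failure [OR]: Rear circuit unavailable=not, Service line fails=not, Parking branch down=not, ABS chain 2 unavailable=occurs → at least one input occurs → occurs.

Yes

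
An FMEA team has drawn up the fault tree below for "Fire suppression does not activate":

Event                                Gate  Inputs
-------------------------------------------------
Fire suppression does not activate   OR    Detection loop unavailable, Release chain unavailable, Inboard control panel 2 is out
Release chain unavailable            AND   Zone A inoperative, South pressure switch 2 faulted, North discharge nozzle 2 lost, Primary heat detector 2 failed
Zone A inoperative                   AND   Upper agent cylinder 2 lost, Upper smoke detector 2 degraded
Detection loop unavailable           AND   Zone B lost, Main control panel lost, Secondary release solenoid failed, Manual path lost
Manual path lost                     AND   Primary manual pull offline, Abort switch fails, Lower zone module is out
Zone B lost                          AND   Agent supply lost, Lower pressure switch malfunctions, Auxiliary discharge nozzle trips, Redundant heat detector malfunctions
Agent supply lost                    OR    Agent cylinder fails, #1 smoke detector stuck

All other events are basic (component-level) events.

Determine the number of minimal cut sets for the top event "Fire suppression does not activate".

4

Agent supply lost [OR]: union of children's cut sets → 2 cut set(s).
Zone B lost [AND]: one cut set from each child combined → 2 × 1 × 1 × 1 = 2 cut set(s).
Manual path lost [AND]: one cut set from each child combined → 1 × 1 × 1 = 1 cut set(s).
Detection loop unavailable [AND]: one cut set from each child combined → 2 × 1 × 1 × 1 = 2 cut set(s).
Zone A inoperative [AND]: one cut set from each child combined → 1 × 1 = 1 cut set(s).
Release chain unavailable [AND]: one cut set from each child combined → 1 × 1 × 1 × 1 = 1 cut set(s).
Fire suppression does not activate [OR]: union of children's cut sets → 4 cut set(s).
Minimal cut sets: {Abort switch fails, Agent cylinder fails, Auxiliary discharge nozzle trips, Lower pressure switch malfunctions, Lower zone module is out, Main control panel lost, Primary manual pull offline, Redundant heat detector malfunctions, Secondary release solenoid failed}; {#1 smoke detector stuck, Abort switch fails, Auxiliary discharge nozzle trips, Lower pressure switch malfunctions, Lower zone module is out, Main control panel lost, Primary manual pull offline, Redundant heat detector malfunctions, Secondary release solenoid failed}; {North discharge nozzle 2 lost, Primary heat detector 2 failed, South pressure switch 2 faulted, Upper agent cylinder 2 lost, Upper smoke detector 2 degraded}; {Inboard control panel 2 is out}.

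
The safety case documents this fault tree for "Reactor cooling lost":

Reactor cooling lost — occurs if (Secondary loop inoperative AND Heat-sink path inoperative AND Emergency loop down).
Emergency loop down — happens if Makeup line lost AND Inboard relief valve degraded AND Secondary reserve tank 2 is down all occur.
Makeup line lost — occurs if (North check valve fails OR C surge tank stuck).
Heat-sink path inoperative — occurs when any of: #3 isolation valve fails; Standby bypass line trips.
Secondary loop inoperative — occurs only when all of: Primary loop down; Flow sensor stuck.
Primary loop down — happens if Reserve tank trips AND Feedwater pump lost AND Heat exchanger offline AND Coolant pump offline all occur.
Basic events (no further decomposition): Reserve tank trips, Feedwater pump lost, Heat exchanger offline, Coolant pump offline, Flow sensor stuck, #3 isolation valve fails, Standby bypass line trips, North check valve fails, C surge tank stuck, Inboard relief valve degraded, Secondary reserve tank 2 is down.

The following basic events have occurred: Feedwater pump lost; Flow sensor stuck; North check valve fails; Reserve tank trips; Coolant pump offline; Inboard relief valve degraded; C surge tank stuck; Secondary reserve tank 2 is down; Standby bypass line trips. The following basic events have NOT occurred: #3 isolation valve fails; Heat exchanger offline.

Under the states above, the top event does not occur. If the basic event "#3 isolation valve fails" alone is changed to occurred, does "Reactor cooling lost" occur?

Counterfactual: set "#3 isolation valve fails" to occurred.
Primary loop down [AND]: Reserve tank trips=occurs, Feedwater pump lost=occurs, Heat exchanger offline=not, Coolant pump offline=occurs → not all inputs occur → does not occur.
Secondary loop inoperative [AND]: Primary loop down=not, Flow sensor stuck=occurs → not all inputs occur → does not occur.
Heat-sink path inoperative [OR]: #3 isolation valve fails=occurs, Standby bypass line trips=occurs → at least one input occurs → occurs.
Makeup line lost [OR]: North check valve fails=occurs, C surge tank stuck=occurs → at least one input occurs → occurs.
Emergency loop down [AND]: Makeup line lost=occurs, Inboard relief valve degraded=occurs, Secondary reserve tank 2 is down=occurs → all inputs occur → occurs.
Reactor cooling lost [AND]: Secondary loop inoperative=not, Heat-sink path inoperative=occurs, Emergency loop down=occurs → not all inputs occur → does not occur.

No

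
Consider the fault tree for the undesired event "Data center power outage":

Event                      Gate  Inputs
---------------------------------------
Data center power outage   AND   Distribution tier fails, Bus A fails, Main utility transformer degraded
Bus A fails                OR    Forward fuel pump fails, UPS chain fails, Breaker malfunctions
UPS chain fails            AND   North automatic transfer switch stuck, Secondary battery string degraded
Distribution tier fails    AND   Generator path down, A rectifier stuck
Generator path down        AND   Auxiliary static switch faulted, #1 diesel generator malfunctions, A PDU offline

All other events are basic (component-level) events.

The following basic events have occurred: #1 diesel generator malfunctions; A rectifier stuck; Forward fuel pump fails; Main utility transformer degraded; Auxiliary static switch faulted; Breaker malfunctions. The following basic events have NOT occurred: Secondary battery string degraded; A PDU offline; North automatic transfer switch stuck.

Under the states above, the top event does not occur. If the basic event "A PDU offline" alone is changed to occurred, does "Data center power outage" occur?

Counterfactual: set "A PDU offline" to occurred.
Generator path down [AND]: Auxiliary static switch faulted=occurs, #1 diesel generator malfunctions=occurs, A PDU offline=occurs → all inputs occur → occurs.
Distribution tier fails [AND]: Generator path down=occurs, A rectifier stuck=occurs → all inputs occur → occurs.
UPS chain fails [AND]: North automatic transfer switch stuck=not, Secondary battery string degraded=not → not all inputs occur → does not occur.
Bus A fails [OR]: Forward fuel pump fails=occurs, UPS chain fails=not, Breaker malfunctions=occurs → at least one input occurs → occurs.
Data center power outage [AND]: Distribution tier fails=occurs, Bus A fails=occurs, Main utility transformer degraded=occurs → all inputs occur → occurs.

Yes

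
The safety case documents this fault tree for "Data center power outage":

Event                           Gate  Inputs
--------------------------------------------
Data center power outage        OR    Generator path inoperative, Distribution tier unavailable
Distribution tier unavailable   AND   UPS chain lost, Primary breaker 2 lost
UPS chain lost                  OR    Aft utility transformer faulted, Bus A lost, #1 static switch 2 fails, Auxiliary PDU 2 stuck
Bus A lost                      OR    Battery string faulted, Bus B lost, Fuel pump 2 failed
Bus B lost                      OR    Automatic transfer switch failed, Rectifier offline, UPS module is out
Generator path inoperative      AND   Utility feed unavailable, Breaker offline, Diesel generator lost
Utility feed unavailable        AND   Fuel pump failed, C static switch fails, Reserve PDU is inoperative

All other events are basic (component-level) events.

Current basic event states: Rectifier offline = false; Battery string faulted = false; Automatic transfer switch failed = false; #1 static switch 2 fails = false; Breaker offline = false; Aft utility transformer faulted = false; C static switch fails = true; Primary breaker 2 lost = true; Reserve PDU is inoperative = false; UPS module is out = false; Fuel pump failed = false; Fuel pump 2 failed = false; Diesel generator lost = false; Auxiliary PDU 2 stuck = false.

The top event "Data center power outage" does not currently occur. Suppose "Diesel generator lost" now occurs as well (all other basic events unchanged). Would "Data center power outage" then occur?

Counterfactual: set "Diesel generator lost" to occurred.
Utility feed unavailable [AND]: Fuel pump failed=not, C static switch fails=occurs, Reserve PDU is inoperative=not → not all inputs occur → does not occur.
Generator path inoperative [AND]: Utility feed unavailable=not, Breaker offline=not, Diesel generator lost=occurs → not all inputs occur → does not occur.
Bus B lost [OR]: Automatic transfer switch failed=not, Rectifier offline=not, UPS module is out=not → no input occurs → does not occur.
Bus A lost [OR]: Battery string faulted=not, Bus B lost=not, Fuel pump 2 failed=not → no input occurs → does not occur.
UPS chain lost [OR]: Aft utility transformer faulted=not, Bus A lost=not, #1 static switch 2 fails=not, Auxiliary PDU 2 stuck=not → no input occurs → does not occur.
Distribution tier unavailable [AND]: UPS chain lost=not, Primary breaker 2 lost=occurs → not all inputs occur → does not occur.
Data center power outage [OR]: Generator path inoperative=not, Distribution tier unavailable=not → no input occurs → does not occur.

No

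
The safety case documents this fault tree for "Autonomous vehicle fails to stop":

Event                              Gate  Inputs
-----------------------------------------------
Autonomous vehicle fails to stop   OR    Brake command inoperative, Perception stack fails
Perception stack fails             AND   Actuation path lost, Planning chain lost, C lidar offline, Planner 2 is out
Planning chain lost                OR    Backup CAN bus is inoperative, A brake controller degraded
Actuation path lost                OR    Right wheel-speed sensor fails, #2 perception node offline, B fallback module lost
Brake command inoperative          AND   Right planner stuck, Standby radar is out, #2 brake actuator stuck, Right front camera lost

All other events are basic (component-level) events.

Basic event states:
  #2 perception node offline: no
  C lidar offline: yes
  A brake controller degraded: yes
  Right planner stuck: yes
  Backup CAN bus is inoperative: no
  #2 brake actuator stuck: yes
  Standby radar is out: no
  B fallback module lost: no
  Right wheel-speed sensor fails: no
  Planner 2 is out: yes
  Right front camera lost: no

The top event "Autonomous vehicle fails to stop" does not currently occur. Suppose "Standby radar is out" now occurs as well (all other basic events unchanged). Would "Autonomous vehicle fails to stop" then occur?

No

Counterfactual: set "Standby radar is out" to occurred.
Brake command inoperative [AND]: Right planner stuck=occurs, Standby radar is out=occurs, #2 brake actuator stuck=occurs, Right front camera lost=not → not all inputs occur → does not occur.
Actuation path lost [OR]: Right wheel-speed sensor fails=not, #2 perception node offline=not, B fallback module lost=not → no input occurs → does not occur.
Planning chain lost [OR]: Backup CAN bus is inoperative=not, A brake controller degraded=occurs → at least one input occurs → occurs.
Perception stack fails [AND]: Actuation path lost=not, Planning chain lost=occurs, C lidar offline=occurs, Planner 2 is out=occurs → not all inputs occur → does not occur.
Autonomous vehicle fails to stop [OR]: Brake command inoperative=not, Perception stack fails=not → no input occurs → does not occur.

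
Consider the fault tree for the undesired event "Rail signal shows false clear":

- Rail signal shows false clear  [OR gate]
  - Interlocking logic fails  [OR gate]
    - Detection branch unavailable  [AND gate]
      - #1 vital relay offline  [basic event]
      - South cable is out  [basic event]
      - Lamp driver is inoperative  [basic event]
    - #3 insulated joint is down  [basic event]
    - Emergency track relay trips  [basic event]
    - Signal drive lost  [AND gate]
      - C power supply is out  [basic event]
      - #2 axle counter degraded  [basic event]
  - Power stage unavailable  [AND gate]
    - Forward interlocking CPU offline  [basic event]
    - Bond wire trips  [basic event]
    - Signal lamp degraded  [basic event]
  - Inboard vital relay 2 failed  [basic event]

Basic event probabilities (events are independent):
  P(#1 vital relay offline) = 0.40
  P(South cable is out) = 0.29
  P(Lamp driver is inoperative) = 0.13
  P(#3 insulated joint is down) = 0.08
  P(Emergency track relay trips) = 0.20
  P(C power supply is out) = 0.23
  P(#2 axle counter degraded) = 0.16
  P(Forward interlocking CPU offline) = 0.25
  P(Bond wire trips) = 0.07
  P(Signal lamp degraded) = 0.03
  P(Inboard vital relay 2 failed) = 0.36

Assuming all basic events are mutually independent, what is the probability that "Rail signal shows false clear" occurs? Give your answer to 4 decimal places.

0.5534

P(Detection branch unavailable) [AND] = 0.40 × 0.29 × 0.13 = 0.015080
P(Signal drive lost) [AND] = 0.23 × 0.16 = 0.036800
P(Interlocking logic fails) [OR] = 1 − (1−0.015080) × (1−0.08) × (1−0.20) × (1−0.036800) = 0.301775
P(Power stage unavailable) [AND] = 0.25 × 0.07 × 0.03 = 0.000525
P(Rail signal shows false clear) [OR] = 1 − (1−0.301775) × (1−0.000525) × (1−0.36) = 0.553371
Rounded to 4 decimal places: P(Rail signal shows false clear) ≈ 0.5534.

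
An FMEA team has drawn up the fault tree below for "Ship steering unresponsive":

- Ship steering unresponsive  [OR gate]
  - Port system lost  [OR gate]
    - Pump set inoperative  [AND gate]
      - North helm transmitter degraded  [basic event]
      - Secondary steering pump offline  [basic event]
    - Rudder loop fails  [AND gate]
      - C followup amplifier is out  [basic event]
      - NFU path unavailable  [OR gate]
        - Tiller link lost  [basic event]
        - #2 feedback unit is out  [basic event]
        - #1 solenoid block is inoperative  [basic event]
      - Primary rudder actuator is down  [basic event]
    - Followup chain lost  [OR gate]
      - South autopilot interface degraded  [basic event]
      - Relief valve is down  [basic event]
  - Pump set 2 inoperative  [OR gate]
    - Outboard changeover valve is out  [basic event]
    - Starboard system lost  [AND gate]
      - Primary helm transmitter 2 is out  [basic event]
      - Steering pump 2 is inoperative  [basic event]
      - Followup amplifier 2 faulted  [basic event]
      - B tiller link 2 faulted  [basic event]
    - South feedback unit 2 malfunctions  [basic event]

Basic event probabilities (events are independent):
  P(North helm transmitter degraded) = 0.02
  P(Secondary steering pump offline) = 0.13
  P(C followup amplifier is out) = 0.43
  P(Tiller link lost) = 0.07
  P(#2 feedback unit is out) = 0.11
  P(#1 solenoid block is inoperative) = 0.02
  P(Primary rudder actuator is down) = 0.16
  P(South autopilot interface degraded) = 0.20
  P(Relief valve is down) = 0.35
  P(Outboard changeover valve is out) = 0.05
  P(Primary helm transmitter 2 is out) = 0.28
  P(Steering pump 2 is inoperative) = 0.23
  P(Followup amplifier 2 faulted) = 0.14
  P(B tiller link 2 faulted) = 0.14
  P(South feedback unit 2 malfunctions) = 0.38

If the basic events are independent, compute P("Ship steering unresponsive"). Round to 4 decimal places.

P(Pump set inoperative) [AND] = 0.02 × 0.13 = 0.002600
P(NFU path unavailable) [OR] = 1 − (1−0.07) × (1−0.11) × (1−0.02) = 0.188854
P(Rudder loop fails) [AND] = 0.43 × 0.188854 × 0.16 = 0.012993
P(Followup chain lost) [OR] = 1 − (1−0.20) × (1−0.35) = 0.480000
P(Port system lost) [OR] = 1 − (1−0.002600) × (1−0.012993) × (1−0.480000) = 0.488091
P(Starboard system lost) [AND] = 0.28 × 0.23 × 0.14 × 0.14 = 0.001262
P(Pump set 2 inoperative) [OR] = 1 − (1−0.05) × (1−0.001262) × (1−0.38) = 0.411743
P(Ship steering unresponsive) [OR] = 1 − (1−0.488091) × (1−0.411743) = 0.698866
Rounded to 4 decimal places: P(Ship steering unresponsive) ≈ 0.6989.

0.6989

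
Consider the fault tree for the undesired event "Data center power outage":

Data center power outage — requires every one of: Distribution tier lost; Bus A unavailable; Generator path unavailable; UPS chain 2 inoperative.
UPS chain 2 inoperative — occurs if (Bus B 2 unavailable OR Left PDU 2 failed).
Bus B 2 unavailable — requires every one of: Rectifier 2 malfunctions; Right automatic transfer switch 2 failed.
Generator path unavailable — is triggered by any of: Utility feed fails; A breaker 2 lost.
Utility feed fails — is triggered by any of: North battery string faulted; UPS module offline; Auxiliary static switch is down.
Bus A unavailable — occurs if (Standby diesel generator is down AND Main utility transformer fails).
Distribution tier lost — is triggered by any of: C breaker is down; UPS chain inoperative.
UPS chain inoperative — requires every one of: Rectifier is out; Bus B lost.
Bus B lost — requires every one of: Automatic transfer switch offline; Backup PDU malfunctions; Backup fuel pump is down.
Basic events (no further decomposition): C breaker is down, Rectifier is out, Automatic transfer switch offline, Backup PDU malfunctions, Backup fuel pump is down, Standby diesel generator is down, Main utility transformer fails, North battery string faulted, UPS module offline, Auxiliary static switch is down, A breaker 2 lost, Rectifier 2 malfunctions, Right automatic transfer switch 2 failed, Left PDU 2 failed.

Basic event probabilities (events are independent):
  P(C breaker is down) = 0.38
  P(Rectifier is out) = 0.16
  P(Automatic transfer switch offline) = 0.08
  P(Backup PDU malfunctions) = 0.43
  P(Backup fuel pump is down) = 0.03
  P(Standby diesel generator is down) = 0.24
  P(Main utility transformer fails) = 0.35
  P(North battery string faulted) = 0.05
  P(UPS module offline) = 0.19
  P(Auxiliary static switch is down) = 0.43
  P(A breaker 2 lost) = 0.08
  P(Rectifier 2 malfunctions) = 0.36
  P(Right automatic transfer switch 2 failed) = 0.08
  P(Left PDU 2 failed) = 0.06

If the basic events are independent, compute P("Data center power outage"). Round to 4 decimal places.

0.0017

P(Bus B lost) [AND] = 0.08 × 0.43 × 0.03 = 0.001032
P(UPS chain inoperative) [AND] = 0.16 × 0.001032 = 0.000165
P(Distribution tier lost) [OR] = 1 − (1−0.38) × (1−0.000165) = 0.380102
P(Bus A unavailable) [AND] = 0.24 × 0.35 = 0.084000
P(Utility feed fails) [OR] = 1 − (1−0.05) × (1−0.19) × (1−0.43) = 0.561385
P(Generator path unavailable) [OR] = 1 − (1−0.561385) × (1−0.08) = 0.596474
P(Bus B 2 unavailable) [AND] = 0.36 × 0.08 = 0.028800
P(UPS chain 2 inoperative) [OR] = 1 − (1−0.028800) × (1−0.06) = 0.087072
P(Data center power outage) [AND] = 0.380102 × 0.084000 × 0.596474 × 0.087072 = 0.001658
Rounded to 4 decimal places: P(Data center power outage) ≈ 0.0017.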